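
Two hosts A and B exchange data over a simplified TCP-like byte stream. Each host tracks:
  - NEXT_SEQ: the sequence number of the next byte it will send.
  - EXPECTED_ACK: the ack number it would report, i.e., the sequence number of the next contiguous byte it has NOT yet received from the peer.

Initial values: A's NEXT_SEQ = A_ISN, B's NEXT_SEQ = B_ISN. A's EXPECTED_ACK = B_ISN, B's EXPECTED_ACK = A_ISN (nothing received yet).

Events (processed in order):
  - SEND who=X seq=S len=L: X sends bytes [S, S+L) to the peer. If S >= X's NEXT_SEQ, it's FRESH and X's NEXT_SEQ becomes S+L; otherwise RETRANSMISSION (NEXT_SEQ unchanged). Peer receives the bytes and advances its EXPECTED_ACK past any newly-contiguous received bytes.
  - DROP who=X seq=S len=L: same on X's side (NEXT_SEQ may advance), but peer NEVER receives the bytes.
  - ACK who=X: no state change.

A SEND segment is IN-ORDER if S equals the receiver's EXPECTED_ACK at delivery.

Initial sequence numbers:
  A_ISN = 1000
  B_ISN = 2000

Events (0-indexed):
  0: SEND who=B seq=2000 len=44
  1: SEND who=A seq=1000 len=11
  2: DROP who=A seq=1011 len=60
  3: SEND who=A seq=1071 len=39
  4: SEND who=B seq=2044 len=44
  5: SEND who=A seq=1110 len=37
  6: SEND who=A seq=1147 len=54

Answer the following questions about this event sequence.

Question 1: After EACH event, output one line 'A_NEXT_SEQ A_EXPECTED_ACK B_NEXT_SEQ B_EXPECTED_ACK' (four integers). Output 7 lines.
1000 2044 2044 1000
1011 2044 2044 1011
1071 2044 2044 1011
1110 2044 2044 1011
1110 2088 2088 1011
1147 2088 2088 1011
1201 2088 2088 1011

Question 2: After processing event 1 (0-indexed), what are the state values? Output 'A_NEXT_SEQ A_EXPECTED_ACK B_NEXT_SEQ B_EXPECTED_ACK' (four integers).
After event 0: A_seq=1000 A_ack=2044 B_seq=2044 B_ack=1000
After event 1: A_seq=1011 A_ack=2044 B_seq=2044 B_ack=1011

1011 2044 2044 1011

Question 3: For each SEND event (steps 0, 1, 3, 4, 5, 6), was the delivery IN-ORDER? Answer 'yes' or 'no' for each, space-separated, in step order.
Step 0: SEND seq=2000 -> in-order
Step 1: SEND seq=1000 -> in-order
Step 3: SEND seq=1071 -> out-of-order
Step 4: SEND seq=2044 -> in-order
Step 5: SEND seq=1110 -> out-of-order
Step 6: SEND seq=1147 -> out-of-order

Answer: yes yes no yes no no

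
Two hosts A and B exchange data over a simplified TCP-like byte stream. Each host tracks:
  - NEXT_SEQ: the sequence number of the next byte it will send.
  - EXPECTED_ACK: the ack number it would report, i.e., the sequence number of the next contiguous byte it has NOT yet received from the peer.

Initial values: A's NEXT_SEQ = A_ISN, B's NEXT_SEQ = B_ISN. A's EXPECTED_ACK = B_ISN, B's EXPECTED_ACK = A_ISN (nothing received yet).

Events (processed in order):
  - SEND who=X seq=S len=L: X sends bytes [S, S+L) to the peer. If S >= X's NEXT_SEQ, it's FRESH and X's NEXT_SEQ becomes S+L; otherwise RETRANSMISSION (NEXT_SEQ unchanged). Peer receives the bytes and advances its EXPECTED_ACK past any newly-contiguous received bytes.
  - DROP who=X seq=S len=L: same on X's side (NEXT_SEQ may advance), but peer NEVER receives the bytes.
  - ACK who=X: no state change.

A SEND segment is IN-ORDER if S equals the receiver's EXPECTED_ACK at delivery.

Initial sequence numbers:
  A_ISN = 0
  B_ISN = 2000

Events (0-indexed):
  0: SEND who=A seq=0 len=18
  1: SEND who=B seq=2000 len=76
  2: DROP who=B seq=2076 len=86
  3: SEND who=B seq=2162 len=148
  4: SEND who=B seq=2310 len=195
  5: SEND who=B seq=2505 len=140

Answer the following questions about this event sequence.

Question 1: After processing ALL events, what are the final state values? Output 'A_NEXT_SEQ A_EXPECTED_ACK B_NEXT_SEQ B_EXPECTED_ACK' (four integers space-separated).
Answer: 18 2076 2645 18

Derivation:
After event 0: A_seq=18 A_ack=2000 B_seq=2000 B_ack=18
After event 1: A_seq=18 A_ack=2076 B_seq=2076 B_ack=18
After event 2: A_seq=18 A_ack=2076 B_seq=2162 B_ack=18
After event 3: A_seq=18 A_ack=2076 B_seq=2310 B_ack=18
After event 4: A_seq=18 A_ack=2076 B_seq=2505 B_ack=18
After event 5: A_seq=18 A_ack=2076 B_seq=2645 B_ack=18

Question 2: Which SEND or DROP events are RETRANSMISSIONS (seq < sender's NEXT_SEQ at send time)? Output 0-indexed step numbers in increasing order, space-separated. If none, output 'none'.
Answer: none

Derivation:
Step 0: SEND seq=0 -> fresh
Step 1: SEND seq=2000 -> fresh
Step 2: DROP seq=2076 -> fresh
Step 3: SEND seq=2162 -> fresh
Step 4: SEND seq=2310 -> fresh
Step 5: SEND seq=2505 -> fresh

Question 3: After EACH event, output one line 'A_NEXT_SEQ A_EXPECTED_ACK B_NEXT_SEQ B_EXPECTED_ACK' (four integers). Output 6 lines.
18 2000 2000 18
18 2076 2076 18
18 2076 2162 18
18 2076 2310 18
18 2076 2505 18
18 2076 2645 18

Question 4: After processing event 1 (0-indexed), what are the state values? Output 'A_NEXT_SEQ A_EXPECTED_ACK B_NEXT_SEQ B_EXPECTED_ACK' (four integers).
After event 0: A_seq=18 A_ack=2000 B_seq=2000 B_ack=18
After event 1: A_seq=18 A_ack=2076 B_seq=2076 B_ack=18

18 2076 2076 18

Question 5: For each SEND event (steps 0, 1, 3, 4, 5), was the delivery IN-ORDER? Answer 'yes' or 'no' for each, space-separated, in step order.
Answer: yes yes no no no

Derivation:
Step 0: SEND seq=0 -> in-order
Step 1: SEND seq=2000 -> in-order
Step 3: SEND seq=2162 -> out-of-order
Step 4: SEND seq=2310 -> out-of-order
Step 5: SEND seq=2505 -> out-of-order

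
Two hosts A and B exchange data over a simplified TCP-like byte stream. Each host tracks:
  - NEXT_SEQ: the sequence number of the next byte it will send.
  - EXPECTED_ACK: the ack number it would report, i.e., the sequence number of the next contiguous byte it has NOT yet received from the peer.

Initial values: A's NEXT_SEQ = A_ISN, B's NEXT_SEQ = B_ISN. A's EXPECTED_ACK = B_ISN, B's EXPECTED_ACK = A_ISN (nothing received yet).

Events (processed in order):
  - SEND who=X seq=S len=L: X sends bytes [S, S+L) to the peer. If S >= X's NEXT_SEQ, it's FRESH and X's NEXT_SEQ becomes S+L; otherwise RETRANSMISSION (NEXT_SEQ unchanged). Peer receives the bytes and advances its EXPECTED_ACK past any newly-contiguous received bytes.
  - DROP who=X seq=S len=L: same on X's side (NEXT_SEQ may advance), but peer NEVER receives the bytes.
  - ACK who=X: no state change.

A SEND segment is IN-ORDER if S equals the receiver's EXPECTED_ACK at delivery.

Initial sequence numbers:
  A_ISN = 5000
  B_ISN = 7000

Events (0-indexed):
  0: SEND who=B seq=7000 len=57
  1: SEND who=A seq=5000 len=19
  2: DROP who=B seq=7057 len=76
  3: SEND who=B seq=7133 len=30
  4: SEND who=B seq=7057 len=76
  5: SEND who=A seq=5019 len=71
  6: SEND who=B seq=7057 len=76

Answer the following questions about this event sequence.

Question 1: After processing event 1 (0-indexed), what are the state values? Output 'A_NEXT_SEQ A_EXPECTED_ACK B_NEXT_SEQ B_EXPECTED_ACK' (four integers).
After event 0: A_seq=5000 A_ack=7057 B_seq=7057 B_ack=5000
After event 1: A_seq=5019 A_ack=7057 B_seq=7057 B_ack=5019

5019 7057 7057 5019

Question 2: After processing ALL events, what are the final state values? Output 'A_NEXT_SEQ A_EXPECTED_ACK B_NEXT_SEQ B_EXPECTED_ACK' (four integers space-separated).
Answer: 5090 7163 7163 5090

Derivation:
After event 0: A_seq=5000 A_ack=7057 B_seq=7057 B_ack=5000
After event 1: A_seq=5019 A_ack=7057 B_seq=7057 B_ack=5019
After event 2: A_seq=5019 A_ack=7057 B_seq=7133 B_ack=5019
After event 3: A_seq=5019 A_ack=7057 B_seq=7163 B_ack=5019
After event 4: A_seq=5019 A_ack=7163 B_seq=7163 B_ack=5019
After event 5: A_seq=5090 A_ack=7163 B_seq=7163 B_ack=5090
After event 6: A_seq=5090 A_ack=7163 B_seq=7163 B_ack=5090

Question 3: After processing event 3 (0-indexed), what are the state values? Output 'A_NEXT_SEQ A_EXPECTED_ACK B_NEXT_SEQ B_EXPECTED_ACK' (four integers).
After event 0: A_seq=5000 A_ack=7057 B_seq=7057 B_ack=5000
After event 1: A_seq=5019 A_ack=7057 B_seq=7057 B_ack=5019
After event 2: A_seq=5019 A_ack=7057 B_seq=7133 B_ack=5019
After event 3: A_seq=5019 A_ack=7057 B_seq=7163 B_ack=5019

5019 7057 7163 5019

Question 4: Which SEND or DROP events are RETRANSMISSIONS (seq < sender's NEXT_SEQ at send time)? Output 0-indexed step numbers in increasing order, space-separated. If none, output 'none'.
Step 0: SEND seq=7000 -> fresh
Step 1: SEND seq=5000 -> fresh
Step 2: DROP seq=7057 -> fresh
Step 3: SEND seq=7133 -> fresh
Step 4: SEND seq=7057 -> retransmit
Step 5: SEND seq=5019 -> fresh
Step 6: SEND seq=7057 -> retransmit

Answer: 4 6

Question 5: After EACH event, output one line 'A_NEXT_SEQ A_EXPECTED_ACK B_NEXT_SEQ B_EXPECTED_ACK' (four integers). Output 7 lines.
5000 7057 7057 5000
5019 7057 7057 5019
5019 7057 7133 5019
5019 7057 7163 5019
5019 7163 7163 5019
5090 7163 7163 5090
5090 7163 7163 5090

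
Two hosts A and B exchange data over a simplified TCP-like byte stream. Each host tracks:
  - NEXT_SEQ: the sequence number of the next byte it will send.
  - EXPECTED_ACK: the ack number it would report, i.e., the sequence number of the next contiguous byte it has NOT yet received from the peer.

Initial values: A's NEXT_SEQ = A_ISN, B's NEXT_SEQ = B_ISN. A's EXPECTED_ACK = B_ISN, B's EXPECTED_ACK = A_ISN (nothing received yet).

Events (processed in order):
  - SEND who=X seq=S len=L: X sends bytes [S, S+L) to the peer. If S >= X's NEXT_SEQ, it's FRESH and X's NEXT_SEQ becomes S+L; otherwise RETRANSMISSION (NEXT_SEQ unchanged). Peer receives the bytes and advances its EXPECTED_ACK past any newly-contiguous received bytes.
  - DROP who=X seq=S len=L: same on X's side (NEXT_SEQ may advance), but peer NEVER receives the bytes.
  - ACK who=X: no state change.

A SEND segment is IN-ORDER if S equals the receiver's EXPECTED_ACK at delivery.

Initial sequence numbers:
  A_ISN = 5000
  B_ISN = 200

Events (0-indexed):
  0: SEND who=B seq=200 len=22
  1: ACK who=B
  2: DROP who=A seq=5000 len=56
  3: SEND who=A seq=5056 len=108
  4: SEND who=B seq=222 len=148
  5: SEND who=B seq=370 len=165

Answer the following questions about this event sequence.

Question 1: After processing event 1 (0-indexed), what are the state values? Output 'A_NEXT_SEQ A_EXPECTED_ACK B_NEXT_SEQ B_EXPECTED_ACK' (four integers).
After event 0: A_seq=5000 A_ack=222 B_seq=222 B_ack=5000
After event 1: A_seq=5000 A_ack=222 B_seq=222 B_ack=5000

5000 222 222 5000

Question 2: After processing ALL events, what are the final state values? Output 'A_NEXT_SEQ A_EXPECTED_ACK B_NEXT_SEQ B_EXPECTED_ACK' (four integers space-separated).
After event 0: A_seq=5000 A_ack=222 B_seq=222 B_ack=5000
After event 1: A_seq=5000 A_ack=222 B_seq=222 B_ack=5000
After event 2: A_seq=5056 A_ack=222 B_seq=222 B_ack=5000
After event 3: A_seq=5164 A_ack=222 B_seq=222 B_ack=5000
After event 4: A_seq=5164 A_ack=370 B_seq=370 B_ack=5000
After event 5: A_seq=5164 A_ack=535 B_seq=535 B_ack=5000

Answer: 5164 535 535 5000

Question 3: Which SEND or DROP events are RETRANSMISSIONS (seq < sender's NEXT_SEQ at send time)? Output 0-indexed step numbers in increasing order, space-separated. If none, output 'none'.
Step 0: SEND seq=200 -> fresh
Step 2: DROP seq=5000 -> fresh
Step 3: SEND seq=5056 -> fresh
Step 4: SEND seq=222 -> fresh
Step 5: SEND seq=370 -> fresh

Answer: none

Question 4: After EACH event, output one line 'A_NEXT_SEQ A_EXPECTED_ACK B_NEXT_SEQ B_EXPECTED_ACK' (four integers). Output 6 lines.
5000 222 222 5000
5000 222 222 5000
5056 222 222 5000
5164 222 222 5000
5164 370 370 5000
5164 535 535 5000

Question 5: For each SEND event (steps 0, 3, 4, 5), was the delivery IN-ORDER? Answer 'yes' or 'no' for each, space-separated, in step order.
Step 0: SEND seq=200 -> in-order
Step 3: SEND seq=5056 -> out-of-order
Step 4: SEND seq=222 -> in-order
Step 5: SEND seq=370 -> in-order

Answer: yes no yes yes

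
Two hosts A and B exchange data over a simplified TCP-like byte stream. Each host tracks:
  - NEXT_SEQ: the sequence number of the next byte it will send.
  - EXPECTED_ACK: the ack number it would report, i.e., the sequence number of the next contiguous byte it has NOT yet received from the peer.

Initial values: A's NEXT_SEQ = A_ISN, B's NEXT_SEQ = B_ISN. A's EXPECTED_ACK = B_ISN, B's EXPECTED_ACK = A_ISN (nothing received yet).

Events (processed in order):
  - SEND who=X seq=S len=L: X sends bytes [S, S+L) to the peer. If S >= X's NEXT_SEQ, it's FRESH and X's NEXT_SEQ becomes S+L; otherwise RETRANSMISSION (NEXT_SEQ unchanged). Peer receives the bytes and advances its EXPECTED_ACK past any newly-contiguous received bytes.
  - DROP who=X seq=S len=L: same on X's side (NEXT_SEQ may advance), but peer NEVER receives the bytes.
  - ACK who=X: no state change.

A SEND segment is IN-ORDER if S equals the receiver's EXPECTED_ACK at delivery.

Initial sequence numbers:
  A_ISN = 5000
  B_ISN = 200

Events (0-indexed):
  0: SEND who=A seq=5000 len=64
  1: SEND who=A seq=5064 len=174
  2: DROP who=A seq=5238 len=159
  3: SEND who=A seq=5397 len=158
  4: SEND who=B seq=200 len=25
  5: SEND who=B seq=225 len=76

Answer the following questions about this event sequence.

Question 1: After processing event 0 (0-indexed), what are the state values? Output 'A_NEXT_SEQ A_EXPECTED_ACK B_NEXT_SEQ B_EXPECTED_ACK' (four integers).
After event 0: A_seq=5064 A_ack=200 B_seq=200 B_ack=5064

5064 200 200 5064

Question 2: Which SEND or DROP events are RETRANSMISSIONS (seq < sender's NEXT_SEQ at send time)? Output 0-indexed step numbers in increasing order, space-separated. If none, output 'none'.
Answer: none

Derivation:
Step 0: SEND seq=5000 -> fresh
Step 1: SEND seq=5064 -> fresh
Step 2: DROP seq=5238 -> fresh
Step 3: SEND seq=5397 -> fresh
Step 4: SEND seq=200 -> fresh
Step 5: SEND seq=225 -> fresh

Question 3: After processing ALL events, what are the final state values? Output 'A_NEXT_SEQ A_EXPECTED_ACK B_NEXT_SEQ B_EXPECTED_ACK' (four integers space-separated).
Answer: 5555 301 301 5238

Derivation:
After event 0: A_seq=5064 A_ack=200 B_seq=200 B_ack=5064
After event 1: A_seq=5238 A_ack=200 B_seq=200 B_ack=5238
After event 2: A_seq=5397 A_ack=200 B_seq=200 B_ack=5238
After event 3: A_seq=5555 A_ack=200 B_seq=200 B_ack=5238
After event 4: A_seq=5555 A_ack=225 B_seq=225 B_ack=5238
After event 5: A_seq=5555 A_ack=301 B_seq=301 B_ack=5238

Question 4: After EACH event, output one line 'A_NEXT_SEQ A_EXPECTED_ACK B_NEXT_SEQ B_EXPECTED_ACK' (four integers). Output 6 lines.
5064 200 200 5064
5238 200 200 5238
5397 200 200 5238
5555 200 200 5238
5555 225 225 5238
5555 301 301 5238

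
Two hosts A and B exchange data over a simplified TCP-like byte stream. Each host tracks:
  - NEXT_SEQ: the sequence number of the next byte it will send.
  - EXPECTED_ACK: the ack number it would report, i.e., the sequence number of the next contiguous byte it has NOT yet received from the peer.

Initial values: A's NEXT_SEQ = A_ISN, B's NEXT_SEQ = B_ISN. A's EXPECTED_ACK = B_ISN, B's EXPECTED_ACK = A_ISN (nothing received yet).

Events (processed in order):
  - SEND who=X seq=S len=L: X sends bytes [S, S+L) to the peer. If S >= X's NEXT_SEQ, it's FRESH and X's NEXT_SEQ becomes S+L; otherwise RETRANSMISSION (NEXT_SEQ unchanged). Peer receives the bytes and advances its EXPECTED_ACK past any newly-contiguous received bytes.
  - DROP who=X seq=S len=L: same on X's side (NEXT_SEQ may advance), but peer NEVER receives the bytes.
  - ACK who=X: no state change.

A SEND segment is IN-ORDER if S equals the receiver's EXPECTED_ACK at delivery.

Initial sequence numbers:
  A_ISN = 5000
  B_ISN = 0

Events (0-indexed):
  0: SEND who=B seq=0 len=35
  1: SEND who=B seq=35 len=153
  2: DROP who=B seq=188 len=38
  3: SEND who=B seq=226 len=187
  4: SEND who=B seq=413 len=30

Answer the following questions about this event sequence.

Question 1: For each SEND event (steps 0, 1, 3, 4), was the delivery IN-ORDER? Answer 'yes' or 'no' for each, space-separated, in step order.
Answer: yes yes no no

Derivation:
Step 0: SEND seq=0 -> in-order
Step 1: SEND seq=35 -> in-order
Step 3: SEND seq=226 -> out-of-order
Step 4: SEND seq=413 -> out-of-order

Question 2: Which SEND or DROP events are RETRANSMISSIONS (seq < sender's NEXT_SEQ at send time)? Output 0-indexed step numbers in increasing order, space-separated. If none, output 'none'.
Answer: none

Derivation:
Step 0: SEND seq=0 -> fresh
Step 1: SEND seq=35 -> fresh
Step 2: DROP seq=188 -> fresh
Step 3: SEND seq=226 -> fresh
Step 4: SEND seq=413 -> fresh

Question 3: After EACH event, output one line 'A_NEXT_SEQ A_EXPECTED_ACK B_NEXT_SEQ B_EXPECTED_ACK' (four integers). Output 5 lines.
5000 35 35 5000
5000 188 188 5000
5000 188 226 5000
5000 188 413 5000
5000 188 443 5000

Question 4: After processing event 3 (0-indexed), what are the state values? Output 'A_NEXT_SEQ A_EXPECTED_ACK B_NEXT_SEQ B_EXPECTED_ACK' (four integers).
After event 0: A_seq=5000 A_ack=35 B_seq=35 B_ack=5000
After event 1: A_seq=5000 A_ack=188 B_seq=188 B_ack=5000
After event 2: A_seq=5000 A_ack=188 B_seq=226 B_ack=5000
After event 3: A_seq=5000 A_ack=188 B_seq=413 B_ack=5000

5000 188 413 5000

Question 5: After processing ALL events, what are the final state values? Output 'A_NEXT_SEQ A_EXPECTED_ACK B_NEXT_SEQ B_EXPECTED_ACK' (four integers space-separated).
After event 0: A_seq=5000 A_ack=35 B_seq=35 B_ack=5000
After event 1: A_seq=5000 A_ack=188 B_seq=188 B_ack=5000
After event 2: A_seq=5000 A_ack=188 B_seq=226 B_ack=5000
After event 3: A_seq=5000 A_ack=188 B_seq=413 B_ack=5000
After event 4: A_seq=5000 A_ack=188 B_seq=443 B_ack=5000

Answer: 5000 188 443 5000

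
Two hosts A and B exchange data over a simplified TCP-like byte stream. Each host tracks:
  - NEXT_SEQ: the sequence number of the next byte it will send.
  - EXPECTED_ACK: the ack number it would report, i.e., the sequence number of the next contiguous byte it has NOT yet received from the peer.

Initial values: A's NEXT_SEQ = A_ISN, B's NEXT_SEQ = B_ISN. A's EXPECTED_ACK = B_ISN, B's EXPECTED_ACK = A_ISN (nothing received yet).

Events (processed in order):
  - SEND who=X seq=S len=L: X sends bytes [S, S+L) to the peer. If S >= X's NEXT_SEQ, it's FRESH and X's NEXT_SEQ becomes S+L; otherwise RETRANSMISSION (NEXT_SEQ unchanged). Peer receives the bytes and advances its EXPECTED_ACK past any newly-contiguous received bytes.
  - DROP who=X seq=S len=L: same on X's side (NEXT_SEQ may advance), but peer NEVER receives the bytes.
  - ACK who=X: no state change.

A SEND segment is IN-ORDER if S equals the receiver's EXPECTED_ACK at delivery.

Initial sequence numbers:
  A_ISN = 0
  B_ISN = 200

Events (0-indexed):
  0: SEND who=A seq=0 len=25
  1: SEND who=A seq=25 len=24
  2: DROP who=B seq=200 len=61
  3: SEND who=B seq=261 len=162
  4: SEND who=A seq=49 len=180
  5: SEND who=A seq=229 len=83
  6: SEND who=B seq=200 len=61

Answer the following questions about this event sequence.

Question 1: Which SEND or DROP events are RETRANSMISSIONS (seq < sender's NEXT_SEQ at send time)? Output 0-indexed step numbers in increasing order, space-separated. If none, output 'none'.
Answer: 6

Derivation:
Step 0: SEND seq=0 -> fresh
Step 1: SEND seq=25 -> fresh
Step 2: DROP seq=200 -> fresh
Step 3: SEND seq=261 -> fresh
Step 4: SEND seq=49 -> fresh
Step 5: SEND seq=229 -> fresh
Step 6: SEND seq=200 -> retransmit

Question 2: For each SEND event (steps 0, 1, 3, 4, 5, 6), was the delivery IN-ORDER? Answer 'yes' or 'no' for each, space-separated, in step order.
Answer: yes yes no yes yes yes

Derivation:
Step 0: SEND seq=0 -> in-order
Step 1: SEND seq=25 -> in-order
Step 3: SEND seq=261 -> out-of-order
Step 4: SEND seq=49 -> in-order
Step 5: SEND seq=229 -> in-order
Step 6: SEND seq=200 -> in-order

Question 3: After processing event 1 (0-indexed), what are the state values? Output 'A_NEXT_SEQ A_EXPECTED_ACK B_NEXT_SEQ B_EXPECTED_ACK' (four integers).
After event 0: A_seq=25 A_ack=200 B_seq=200 B_ack=25
After event 1: A_seq=49 A_ack=200 B_seq=200 B_ack=49

49 200 200 49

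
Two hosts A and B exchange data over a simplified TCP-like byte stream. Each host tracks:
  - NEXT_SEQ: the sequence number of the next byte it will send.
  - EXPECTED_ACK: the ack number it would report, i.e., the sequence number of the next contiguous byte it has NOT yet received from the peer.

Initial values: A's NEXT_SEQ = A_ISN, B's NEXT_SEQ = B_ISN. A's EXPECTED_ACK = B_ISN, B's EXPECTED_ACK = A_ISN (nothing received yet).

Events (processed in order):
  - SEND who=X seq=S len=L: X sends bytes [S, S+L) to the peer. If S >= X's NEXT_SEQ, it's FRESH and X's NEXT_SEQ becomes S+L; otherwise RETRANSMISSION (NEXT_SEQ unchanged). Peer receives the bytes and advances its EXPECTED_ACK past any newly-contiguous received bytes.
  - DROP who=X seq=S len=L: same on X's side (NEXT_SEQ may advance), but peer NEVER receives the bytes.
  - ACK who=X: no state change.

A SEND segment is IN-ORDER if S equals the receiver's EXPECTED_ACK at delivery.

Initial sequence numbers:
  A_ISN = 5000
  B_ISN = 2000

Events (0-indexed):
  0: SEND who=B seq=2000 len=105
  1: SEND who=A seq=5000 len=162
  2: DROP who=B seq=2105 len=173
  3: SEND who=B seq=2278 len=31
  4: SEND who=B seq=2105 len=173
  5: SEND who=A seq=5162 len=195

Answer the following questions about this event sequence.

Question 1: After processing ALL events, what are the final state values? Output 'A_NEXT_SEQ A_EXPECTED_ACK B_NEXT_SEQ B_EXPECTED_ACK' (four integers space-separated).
Answer: 5357 2309 2309 5357

Derivation:
After event 0: A_seq=5000 A_ack=2105 B_seq=2105 B_ack=5000
After event 1: A_seq=5162 A_ack=2105 B_seq=2105 B_ack=5162
After event 2: A_seq=5162 A_ack=2105 B_seq=2278 B_ack=5162
After event 3: A_seq=5162 A_ack=2105 B_seq=2309 B_ack=5162
After event 4: A_seq=5162 A_ack=2309 B_seq=2309 B_ack=5162
After event 5: A_seq=5357 A_ack=2309 B_seq=2309 B_ack=5357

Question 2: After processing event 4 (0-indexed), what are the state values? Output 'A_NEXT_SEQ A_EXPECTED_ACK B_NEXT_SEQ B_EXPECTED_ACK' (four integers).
After event 0: A_seq=5000 A_ack=2105 B_seq=2105 B_ack=5000
After event 1: A_seq=5162 A_ack=2105 B_seq=2105 B_ack=5162
After event 2: A_seq=5162 A_ack=2105 B_seq=2278 B_ack=5162
After event 3: A_seq=5162 A_ack=2105 B_seq=2309 B_ack=5162
After event 4: A_seq=5162 A_ack=2309 B_seq=2309 B_ack=5162

5162 2309 2309 5162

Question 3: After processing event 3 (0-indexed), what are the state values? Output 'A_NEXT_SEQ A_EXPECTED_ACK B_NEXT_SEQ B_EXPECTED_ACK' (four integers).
After event 0: A_seq=5000 A_ack=2105 B_seq=2105 B_ack=5000
After event 1: A_seq=5162 A_ack=2105 B_seq=2105 B_ack=5162
After event 2: A_seq=5162 A_ack=2105 B_seq=2278 B_ack=5162
After event 3: A_seq=5162 A_ack=2105 B_seq=2309 B_ack=5162

5162 2105 2309 5162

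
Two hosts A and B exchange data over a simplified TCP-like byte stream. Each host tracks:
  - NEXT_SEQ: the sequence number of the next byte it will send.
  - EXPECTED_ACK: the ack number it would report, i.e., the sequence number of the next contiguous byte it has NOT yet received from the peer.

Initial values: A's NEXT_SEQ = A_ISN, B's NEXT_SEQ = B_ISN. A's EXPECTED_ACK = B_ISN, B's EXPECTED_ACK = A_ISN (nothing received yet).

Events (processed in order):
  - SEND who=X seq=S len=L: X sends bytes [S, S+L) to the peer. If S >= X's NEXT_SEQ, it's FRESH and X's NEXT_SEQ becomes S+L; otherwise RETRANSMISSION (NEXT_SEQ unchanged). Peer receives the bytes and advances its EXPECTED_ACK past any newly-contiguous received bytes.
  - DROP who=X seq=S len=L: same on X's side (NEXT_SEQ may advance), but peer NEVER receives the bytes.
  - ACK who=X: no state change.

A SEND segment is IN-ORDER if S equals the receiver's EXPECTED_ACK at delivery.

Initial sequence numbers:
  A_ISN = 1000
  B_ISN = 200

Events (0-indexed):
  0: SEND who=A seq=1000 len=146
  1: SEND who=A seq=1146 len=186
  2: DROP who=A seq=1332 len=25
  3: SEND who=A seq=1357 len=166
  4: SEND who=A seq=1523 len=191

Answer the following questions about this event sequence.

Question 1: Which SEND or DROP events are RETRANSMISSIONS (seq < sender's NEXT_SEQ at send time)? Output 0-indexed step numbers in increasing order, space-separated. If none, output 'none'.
Answer: none

Derivation:
Step 0: SEND seq=1000 -> fresh
Step 1: SEND seq=1146 -> fresh
Step 2: DROP seq=1332 -> fresh
Step 3: SEND seq=1357 -> fresh
Step 4: SEND seq=1523 -> fresh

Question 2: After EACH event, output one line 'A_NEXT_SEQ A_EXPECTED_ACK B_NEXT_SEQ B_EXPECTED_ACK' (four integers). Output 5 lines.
1146 200 200 1146
1332 200 200 1332
1357 200 200 1332
1523 200 200 1332
1714 200 200 1332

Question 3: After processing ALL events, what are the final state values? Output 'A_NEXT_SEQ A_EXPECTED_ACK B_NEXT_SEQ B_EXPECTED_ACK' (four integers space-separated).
Answer: 1714 200 200 1332

Derivation:
After event 0: A_seq=1146 A_ack=200 B_seq=200 B_ack=1146
After event 1: A_seq=1332 A_ack=200 B_seq=200 B_ack=1332
After event 2: A_seq=1357 A_ack=200 B_seq=200 B_ack=1332
After event 3: A_seq=1523 A_ack=200 B_seq=200 B_ack=1332
After event 4: A_seq=1714 A_ack=200 B_seq=200 B_ack=1332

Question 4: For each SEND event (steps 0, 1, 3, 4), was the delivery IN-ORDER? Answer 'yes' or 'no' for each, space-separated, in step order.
Answer: yes yes no no

Derivation:
Step 0: SEND seq=1000 -> in-order
Step 1: SEND seq=1146 -> in-order
Step 3: SEND seq=1357 -> out-of-order
Step 4: SEND seq=1523 -> out-of-order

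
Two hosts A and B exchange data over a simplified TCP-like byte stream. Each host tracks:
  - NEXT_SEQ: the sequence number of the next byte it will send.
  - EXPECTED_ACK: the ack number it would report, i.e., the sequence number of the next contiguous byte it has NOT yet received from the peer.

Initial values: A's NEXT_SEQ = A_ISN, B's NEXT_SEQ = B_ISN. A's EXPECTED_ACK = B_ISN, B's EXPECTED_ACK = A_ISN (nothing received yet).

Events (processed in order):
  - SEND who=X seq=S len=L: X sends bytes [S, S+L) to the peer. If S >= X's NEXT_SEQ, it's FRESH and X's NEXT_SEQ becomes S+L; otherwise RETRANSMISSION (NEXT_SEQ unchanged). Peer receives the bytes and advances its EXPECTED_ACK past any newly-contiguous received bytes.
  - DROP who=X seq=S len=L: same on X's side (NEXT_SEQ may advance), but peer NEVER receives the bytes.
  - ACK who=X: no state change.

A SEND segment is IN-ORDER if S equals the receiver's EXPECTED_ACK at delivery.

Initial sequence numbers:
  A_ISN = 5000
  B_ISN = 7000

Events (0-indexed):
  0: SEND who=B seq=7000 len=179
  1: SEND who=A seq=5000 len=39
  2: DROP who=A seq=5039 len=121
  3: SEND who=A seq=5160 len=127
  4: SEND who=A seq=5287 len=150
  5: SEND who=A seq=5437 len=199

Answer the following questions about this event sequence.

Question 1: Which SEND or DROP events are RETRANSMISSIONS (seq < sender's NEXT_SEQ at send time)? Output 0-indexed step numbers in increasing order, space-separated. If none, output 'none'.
Answer: none

Derivation:
Step 0: SEND seq=7000 -> fresh
Step 1: SEND seq=5000 -> fresh
Step 2: DROP seq=5039 -> fresh
Step 3: SEND seq=5160 -> fresh
Step 4: SEND seq=5287 -> fresh
Step 5: SEND seq=5437 -> fresh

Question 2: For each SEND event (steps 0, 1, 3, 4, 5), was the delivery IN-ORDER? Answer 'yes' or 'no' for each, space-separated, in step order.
Answer: yes yes no no no

Derivation:
Step 0: SEND seq=7000 -> in-order
Step 1: SEND seq=5000 -> in-order
Step 3: SEND seq=5160 -> out-of-order
Step 4: SEND seq=5287 -> out-of-order
Step 5: SEND seq=5437 -> out-of-order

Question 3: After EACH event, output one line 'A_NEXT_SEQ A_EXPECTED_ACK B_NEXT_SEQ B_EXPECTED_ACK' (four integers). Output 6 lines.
5000 7179 7179 5000
5039 7179 7179 5039
5160 7179 7179 5039
5287 7179 7179 5039
5437 7179 7179 5039
5636 7179 7179 5039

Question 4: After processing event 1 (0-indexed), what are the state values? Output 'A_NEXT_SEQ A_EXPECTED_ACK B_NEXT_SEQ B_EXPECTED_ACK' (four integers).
After event 0: A_seq=5000 A_ack=7179 B_seq=7179 B_ack=5000
After event 1: A_seq=5039 A_ack=7179 B_seq=7179 B_ack=5039

5039 7179 7179 5039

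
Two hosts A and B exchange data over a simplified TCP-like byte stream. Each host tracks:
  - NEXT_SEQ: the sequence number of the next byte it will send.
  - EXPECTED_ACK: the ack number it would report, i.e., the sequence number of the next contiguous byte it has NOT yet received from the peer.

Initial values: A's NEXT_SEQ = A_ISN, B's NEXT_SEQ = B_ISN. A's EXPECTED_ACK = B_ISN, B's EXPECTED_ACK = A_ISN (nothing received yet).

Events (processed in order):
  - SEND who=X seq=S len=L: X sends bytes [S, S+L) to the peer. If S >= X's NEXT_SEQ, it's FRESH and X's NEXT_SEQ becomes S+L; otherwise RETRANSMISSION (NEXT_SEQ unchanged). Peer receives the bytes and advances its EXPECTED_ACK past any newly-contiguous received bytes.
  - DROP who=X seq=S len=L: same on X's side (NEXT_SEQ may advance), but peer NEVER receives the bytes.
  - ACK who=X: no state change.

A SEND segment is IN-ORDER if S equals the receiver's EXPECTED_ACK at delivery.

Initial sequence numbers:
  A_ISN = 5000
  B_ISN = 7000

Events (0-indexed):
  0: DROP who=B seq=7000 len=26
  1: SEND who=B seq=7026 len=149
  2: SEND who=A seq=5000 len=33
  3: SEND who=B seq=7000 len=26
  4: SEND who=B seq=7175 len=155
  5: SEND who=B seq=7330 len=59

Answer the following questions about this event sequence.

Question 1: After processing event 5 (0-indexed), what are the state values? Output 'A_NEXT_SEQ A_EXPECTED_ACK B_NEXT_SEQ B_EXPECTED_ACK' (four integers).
After event 0: A_seq=5000 A_ack=7000 B_seq=7026 B_ack=5000
After event 1: A_seq=5000 A_ack=7000 B_seq=7175 B_ack=5000
After event 2: A_seq=5033 A_ack=7000 B_seq=7175 B_ack=5033
After event 3: A_seq=5033 A_ack=7175 B_seq=7175 B_ack=5033
After event 4: A_seq=5033 A_ack=7330 B_seq=7330 B_ack=5033
After event 5: A_seq=5033 A_ack=7389 B_seq=7389 B_ack=5033

5033 7389 7389 5033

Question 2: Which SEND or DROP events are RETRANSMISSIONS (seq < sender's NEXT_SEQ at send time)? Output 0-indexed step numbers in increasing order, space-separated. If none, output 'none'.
Step 0: DROP seq=7000 -> fresh
Step 1: SEND seq=7026 -> fresh
Step 2: SEND seq=5000 -> fresh
Step 3: SEND seq=7000 -> retransmit
Step 4: SEND seq=7175 -> fresh
Step 5: SEND seq=7330 -> fresh

Answer: 3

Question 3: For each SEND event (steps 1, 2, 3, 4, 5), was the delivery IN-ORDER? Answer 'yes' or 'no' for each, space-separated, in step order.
Answer: no yes yes yes yes

Derivation:
Step 1: SEND seq=7026 -> out-of-order
Step 2: SEND seq=5000 -> in-order
Step 3: SEND seq=7000 -> in-order
Step 4: SEND seq=7175 -> in-order
Step 5: SEND seq=7330 -> in-order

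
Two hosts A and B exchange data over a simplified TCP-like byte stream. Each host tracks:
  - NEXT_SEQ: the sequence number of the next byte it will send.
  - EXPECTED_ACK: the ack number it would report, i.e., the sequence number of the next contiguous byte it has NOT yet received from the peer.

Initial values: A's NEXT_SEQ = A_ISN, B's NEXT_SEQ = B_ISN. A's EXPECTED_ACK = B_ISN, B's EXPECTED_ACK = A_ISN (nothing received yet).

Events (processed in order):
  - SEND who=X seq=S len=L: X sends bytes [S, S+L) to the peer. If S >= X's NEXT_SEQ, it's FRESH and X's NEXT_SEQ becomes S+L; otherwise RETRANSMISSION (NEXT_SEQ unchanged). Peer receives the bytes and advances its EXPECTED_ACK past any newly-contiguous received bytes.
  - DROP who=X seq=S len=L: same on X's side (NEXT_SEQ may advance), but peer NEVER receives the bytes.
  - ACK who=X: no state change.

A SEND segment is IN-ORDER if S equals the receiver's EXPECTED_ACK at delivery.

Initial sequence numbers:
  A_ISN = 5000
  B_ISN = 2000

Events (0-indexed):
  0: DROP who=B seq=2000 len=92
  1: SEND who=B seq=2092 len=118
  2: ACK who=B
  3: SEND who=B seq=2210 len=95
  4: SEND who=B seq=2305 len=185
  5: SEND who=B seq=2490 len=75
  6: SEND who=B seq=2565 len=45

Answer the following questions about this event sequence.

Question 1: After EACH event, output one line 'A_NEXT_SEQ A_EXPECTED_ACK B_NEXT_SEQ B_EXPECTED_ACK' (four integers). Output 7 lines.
5000 2000 2092 5000
5000 2000 2210 5000
5000 2000 2210 5000
5000 2000 2305 5000
5000 2000 2490 5000
5000 2000 2565 5000
5000 2000 2610 5000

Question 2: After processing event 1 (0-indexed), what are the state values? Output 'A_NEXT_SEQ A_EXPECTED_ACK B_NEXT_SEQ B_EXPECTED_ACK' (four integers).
After event 0: A_seq=5000 A_ack=2000 B_seq=2092 B_ack=5000
After event 1: A_seq=5000 A_ack=2000 B_seq=2210 B_ack=5000

5000 2000 2210 5000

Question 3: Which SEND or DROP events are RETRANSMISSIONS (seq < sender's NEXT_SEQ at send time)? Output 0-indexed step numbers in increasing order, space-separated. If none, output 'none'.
Answer: none

Derivation:
Step 0: DROP seq=2000 -> fresh
Step 1: SEND seq=2092 -> fresh
Step 3: SEND seq=2210 -> fresh
Step 4: SEND seq=2305 -> fresh
Step 5: SEND seq=2490 -> fresh
Step 6: SEND seq=2565 -> fresh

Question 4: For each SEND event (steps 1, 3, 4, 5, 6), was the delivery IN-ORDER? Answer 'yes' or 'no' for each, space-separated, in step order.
Step 1: SEND seq=2092 -> out-of-order
Step 3: SEND seq=2210 -> out-of-order
Step 4: SEND seq=2305 -> out-of-order
Step 5: SEND seq=2490 -> out-of-order
Step 6: SEND seq=2565 -> out-of-order

Answer: no no no no no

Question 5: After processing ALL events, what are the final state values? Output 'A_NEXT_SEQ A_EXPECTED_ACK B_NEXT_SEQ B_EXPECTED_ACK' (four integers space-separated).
Answer: 5000 2000 2610 5000

Derivation:
After event 0: A_seq=5000 A_ack=2000 B_seq=2092 B_ack=5000
After event 1: A_seq=5000 A_ack=2000 B_seq=2210 B_ack=5000
After event 2: A_seq=5000 A_ack=2000 B_seq=2210 B_ack=5000
After event 3: A_seq=5000 A_ack=2000 B_seq=2305 B_ack=5000
After event 4: A_seq=5000 A_ack=2000 B_seq=2490 B_ack=5000
After event 5: A_seq=5000 A_ack=2000 B_seq=2565 B_ack=5000
After event 6: A_seq=5000 A_ack=2000 B_seq=2610 B_ack=5000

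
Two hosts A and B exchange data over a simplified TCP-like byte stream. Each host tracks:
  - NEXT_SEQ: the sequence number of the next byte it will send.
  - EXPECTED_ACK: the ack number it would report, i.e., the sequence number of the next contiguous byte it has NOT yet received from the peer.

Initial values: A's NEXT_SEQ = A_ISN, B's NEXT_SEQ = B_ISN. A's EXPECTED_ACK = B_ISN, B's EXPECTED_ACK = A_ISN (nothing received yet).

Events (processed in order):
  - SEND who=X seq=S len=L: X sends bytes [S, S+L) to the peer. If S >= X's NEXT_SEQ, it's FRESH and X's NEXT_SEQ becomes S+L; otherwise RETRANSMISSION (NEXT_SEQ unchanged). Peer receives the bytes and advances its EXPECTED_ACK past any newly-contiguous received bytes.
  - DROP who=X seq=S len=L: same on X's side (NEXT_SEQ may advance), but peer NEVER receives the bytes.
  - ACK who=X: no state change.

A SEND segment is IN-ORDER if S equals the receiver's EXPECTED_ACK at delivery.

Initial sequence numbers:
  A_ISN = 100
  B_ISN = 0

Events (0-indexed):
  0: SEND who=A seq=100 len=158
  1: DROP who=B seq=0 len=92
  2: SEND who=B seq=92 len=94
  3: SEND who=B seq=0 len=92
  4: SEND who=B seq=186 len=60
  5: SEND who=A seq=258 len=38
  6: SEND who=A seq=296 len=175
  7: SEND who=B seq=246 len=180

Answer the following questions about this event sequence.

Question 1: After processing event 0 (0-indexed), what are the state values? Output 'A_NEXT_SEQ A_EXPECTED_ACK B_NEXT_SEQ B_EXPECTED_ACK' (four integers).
After event 0: A_seq=258 A_ack=0 B_seq=0 B_ack=258

258 0 0 258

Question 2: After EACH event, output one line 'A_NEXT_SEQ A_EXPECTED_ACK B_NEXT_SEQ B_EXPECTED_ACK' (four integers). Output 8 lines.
258 0 0 258
258 0 92 258
258 0 186 258
258 186 186 258
258 246 246 258
296 246 246 296
471 246 246 471
471 426 426 471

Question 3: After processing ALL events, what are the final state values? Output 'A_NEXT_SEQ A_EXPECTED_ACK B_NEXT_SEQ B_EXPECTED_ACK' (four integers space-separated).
After event 0: A_seq=258 A_ack=0 B_seq=0 B_ack=258
After event 1: A_seq=258 A_ack=0 B_seq=92 B_ack=258
After event 2: A_seq=258 A_ack=0 B_seq=186 B_ack=258
After event 3: A_seq=258 A_ack=186 B_seq=186 B_ack=258
After event 4: A_seq=258 A_ack=246 B_seq=246 B_ack=258
After event 5: A_seq=296 A_ack=246 B_seq=246 B_ack=296
After event 6: A_seq=471 A_ack=246 B_seq=246 B_ack=471
After event 7: A_seq=471 A_ack=426 B_seq=426 B_ack=471

Answer: 471 426 426 471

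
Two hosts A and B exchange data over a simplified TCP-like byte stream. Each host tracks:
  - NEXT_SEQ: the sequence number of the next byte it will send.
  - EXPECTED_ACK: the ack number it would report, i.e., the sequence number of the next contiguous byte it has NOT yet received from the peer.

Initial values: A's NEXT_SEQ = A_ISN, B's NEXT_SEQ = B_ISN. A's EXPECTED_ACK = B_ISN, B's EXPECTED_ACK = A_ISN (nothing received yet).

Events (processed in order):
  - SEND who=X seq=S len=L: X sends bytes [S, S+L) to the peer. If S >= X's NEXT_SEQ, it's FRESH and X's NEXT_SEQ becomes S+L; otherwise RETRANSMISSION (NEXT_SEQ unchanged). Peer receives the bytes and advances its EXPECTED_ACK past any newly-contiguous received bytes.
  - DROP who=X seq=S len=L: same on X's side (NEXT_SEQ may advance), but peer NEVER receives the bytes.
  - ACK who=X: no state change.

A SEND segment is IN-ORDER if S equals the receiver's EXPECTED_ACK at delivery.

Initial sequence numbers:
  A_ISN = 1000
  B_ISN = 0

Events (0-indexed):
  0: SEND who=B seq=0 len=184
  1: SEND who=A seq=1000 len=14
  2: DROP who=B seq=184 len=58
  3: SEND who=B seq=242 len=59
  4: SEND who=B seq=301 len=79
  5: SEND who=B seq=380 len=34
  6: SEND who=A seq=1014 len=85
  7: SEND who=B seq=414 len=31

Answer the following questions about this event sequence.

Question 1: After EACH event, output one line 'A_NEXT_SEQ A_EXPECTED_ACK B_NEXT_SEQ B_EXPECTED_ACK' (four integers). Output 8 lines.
1000 184 184 1000
1014 184 184 1014
1014 184 242 1014
1014 184 301 1014
1014 184 380 1014
1014 184 414 1014
1099 184 414 1099
1099 184 445 1099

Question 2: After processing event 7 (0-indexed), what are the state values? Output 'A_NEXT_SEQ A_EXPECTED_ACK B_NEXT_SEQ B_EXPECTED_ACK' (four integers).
After event 0: A_seq=1000 A_ack=184 B_seq=184 B_ack=1000
After event 1: A_seq=1014 A_ack=184 B_seq=184 B_ack=1014
After event 2: A_seq=1014 A_ack=184 B_seq=242 B_ack=1014
After event 3: A_seq=1014 A_ack=184 B_seq=301 B_ack=1014
After event 4: A_seq=1014 A_ack=184 B_seq=380 B_ack=1014
After event 5: A_seq=1014 A_ack=184 B_seq=414 B_ack=1014
After event 6: A_seq=1099 A_ack=184 B_seq=414 B_ack=1099
After event 7: A_seq=1099 A_ack=184 B_seq=445 B_ack=1099

1099 184 445 1099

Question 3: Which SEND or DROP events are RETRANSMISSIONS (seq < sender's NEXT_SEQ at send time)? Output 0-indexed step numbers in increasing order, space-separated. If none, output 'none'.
Step 0: SEND seq=0 -> fresh
Step 1: SEND seq=1000 -> fresh
Step 2: DROP seq=184 -> fresh
Step 3: SEND seq=242 -> fresh
Step 4: SEND seq=301 -> fresh
Step 5: SEND seq=380 -> fresh
Step 6: SEND seq=1014 -> fresh
Step 7: SEND seq=414 -> fresh

Answer: none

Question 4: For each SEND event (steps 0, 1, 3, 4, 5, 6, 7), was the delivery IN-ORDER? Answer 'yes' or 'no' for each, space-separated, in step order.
Step 0: SEND seq=0 -> in-order
Step 1: SEND seq=1000 -> in-order
Step 3: SEND seq=242 -> out-of-order
Step 4: SEND seq=301 -> out-of-order
Step 5: SEND seq=380 -> out-of-order
Step 6: SEND seq=1014 -> in-order
Step 7: SEND seq=414 -> out-of-order

Answer: yes yes no no no yes no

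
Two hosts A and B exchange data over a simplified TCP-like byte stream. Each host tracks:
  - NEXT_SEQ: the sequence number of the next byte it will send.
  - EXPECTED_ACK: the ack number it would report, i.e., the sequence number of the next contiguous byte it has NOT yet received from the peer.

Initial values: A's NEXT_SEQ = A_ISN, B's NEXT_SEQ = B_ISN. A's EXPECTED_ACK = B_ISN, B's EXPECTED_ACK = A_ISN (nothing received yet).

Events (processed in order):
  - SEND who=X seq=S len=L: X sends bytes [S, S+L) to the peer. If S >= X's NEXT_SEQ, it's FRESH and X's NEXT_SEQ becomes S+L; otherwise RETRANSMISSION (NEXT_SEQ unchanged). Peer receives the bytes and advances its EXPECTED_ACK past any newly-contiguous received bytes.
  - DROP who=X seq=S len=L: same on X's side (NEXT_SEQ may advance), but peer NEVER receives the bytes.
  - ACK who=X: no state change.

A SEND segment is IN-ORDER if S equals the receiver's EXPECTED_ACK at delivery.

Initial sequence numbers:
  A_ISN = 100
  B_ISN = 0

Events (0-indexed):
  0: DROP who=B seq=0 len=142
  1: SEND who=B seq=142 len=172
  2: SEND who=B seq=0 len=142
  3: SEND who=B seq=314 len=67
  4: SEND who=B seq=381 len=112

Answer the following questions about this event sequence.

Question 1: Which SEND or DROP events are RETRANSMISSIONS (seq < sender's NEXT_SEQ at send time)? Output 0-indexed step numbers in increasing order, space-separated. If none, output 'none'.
Answer: 2

Derivation:
Step 0: DROP seq=0 -> fresh
Step 1: SEND seq=142 -> fresh
Step 2: SEND seq=0 -> retransmit
Step 3: SEND seq=314 -> fresh
Step 4: SEND seq=381 -> fresh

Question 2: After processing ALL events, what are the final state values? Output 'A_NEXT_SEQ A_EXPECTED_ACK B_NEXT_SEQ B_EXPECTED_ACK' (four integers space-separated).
Answer: 100 493 493 100

Derivation:
After event 0: A_seq=100 A_ack=0 B_seq=142 B_ack=100
After event 1: A_seq=100 A_ack=0 B_seq=314 B_ack=100
After event 2: A_seq=100 A_ack=314 B_seq=314 B_ack=100
After event 3: A_seq=100 A_ack=381 B_seq=381 B_ack=100
After event 4: A_seq=100 A_ack=493 B_seq=493 B_ack=100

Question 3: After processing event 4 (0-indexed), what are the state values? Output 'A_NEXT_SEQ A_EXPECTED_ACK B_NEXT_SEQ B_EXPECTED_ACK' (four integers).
After event 0: A_seq=100 A_ack=0 B_seq=142 B_ack=100
After event 1: A_seq=100 A_ack=0 B_seq=314 B_ack=100
After event 2: A_seq=100 A_ack=314 B_seq=314 B_ack=100
After event 3: A_seq=100 A_ack=381 B_seq=381 B_ack=100
After event 4: A_seq=100 A_ack=493 B_seq=493 B_ack=100

100 493 493 100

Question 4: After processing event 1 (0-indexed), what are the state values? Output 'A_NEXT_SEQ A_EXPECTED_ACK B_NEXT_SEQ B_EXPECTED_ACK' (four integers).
After event 0: A_seq=100 A_ack=0 B_seq=142 B_ack=100
After event 1: A_seq=100 A_ack=0 B_seq=314 B_ack=100

100 0 314 100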